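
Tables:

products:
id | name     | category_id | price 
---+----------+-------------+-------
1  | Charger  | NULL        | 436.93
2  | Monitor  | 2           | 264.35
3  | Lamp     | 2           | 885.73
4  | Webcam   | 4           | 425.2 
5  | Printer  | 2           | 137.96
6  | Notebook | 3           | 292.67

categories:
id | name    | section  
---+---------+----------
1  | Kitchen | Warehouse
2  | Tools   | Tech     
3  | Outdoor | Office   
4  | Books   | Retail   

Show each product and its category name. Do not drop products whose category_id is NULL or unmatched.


LEFT JOIN keeps every row from products (the left table); where category_id has no match in categories, the category columns become NULL. Walk through each product:
  - product 1 (Charger): category_id=NULL, no match -> kept with NULL
  - product 2 (Monitor): category_id=2 -> matches Tools
  - product 3 (Lamp): category_id=2 -> matches Tools
  - product 4 (Webcam): category_id=4 -> matches Books
  - product 5 (Printer): category_id=2 -> matches Tools
  - product 6 (Notebook): category_id=3 -> matches Outdoor
All 6 rows appear; 1 has NULL category.

SQL:
SELECT a.name, b.name AS category
FROM products a
LEFT JOIN categories b ON a.category_id = b.id

Result:
name     | category
---------+---------
Charger  | NULL    
Monitor  | Tools   
Lamp     | Tools   
Webcam   | Books   
Printer  | Tools   
Notebook | Outdoor 


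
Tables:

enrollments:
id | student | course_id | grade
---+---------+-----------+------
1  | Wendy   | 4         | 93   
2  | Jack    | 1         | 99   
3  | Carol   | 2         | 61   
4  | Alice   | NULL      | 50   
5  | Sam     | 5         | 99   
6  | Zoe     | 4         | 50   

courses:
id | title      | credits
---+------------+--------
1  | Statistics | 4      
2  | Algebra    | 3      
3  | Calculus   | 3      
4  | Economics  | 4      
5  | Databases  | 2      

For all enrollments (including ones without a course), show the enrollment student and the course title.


LEFT JOIN keeps every row from enrollments (the left table); where course_id has no match in courses, the course columns become NULL. Walk through each enrollment:
  - enrollment 1 (Wendy): course_id=4 -> matches Economics
  - enrollment 2 (Jack): course_id=1 -> matches Statistics
  - enrollment 3 (Carol): course_id=2 -> matches Algebra
  - enrollment 4 (Alice): course_id=NULL, no match -> kept with NULL
  - enrollment 5 (Sam): course_id=5 -> matches Databases
  - enrollment 6 (Zoe): course_id=4 -> matches Economics
All 6 rows appear; 1 has NULL course.

SQL:
SELECT a.student, b.title AS course
FROM enrollments a
LEFT JOIN courses b ON a.course_id = b.id

Result:
student | course    
--------+-----------
Wendy   | Economics 
Jack    | Statistics
Carol   | Algebra   
Alice   | NULL      
Sam     | Databases 
Zoe     | Economics 


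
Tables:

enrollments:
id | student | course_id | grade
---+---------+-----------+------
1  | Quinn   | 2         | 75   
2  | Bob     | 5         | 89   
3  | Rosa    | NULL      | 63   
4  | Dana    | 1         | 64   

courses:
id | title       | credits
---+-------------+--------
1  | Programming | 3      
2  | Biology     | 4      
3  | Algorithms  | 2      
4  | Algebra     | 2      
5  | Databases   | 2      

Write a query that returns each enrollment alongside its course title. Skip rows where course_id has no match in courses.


INNER JOIN keeps only enrollments rows whose course_id matches an id in courses. Walk through each enrollment:
  - enrollment 1 (Quinn): course_id=2 -> matches Biology
  - enrollment 2 (Bob): course_id=5 -> matches Databases
  - enrollment 3 (Rosa): course_id=NULL, no match -> dropped
  - enrollment 4 (Dana): course_id=1 -> matches Programming
So 1 of 4 rows is dropped.

SQL:
SELECT a.student, b.title AS course
FROM enrollments a
INNER JOIN courses b ON a.course_id = b.id

Result:
student | course     
--------+------------
Quinn   | Biology    
Bob     | Databases  
Dana    | Programming


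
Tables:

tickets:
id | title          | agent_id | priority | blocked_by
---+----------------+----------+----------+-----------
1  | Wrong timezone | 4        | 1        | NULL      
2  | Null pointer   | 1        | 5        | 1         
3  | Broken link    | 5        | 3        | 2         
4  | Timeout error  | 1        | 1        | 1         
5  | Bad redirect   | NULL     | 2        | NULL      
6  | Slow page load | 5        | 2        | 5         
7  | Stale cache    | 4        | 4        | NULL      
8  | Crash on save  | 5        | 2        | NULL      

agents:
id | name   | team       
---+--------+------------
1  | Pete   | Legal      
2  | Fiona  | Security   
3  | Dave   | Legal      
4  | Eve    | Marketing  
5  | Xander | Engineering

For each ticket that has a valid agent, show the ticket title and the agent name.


INNER JOIN keeps only tickets rows whose agent_id matches an id in agents. Walk through each ticket:
  - ticket 1 (Wrong timezone): agent_id=4 -> matches Eve
  - ticket 2 (Null pointer): agent_id=1 -> matches Pete
  - ticket 3 (Broken link): agent_id=5 -> matches Xander
  - ticket 4 (Timeout error): agent_id=1 -> matches Pete
  - ticket 5 (Bad redirect): agent_id=NULL, no match -> dropped
  - ticket 6 (Slow page load): agent_id=5 -> matches Xander
  - ticket 7 (Stale cache): agent_id=4 -> matches Eve
  - ticket 8 (Crash on save): agent_id=5 -> matches Xander
So 1 of 8 rows is dropped.

SQL:
SELECT a.title, b.name AS agent
FROM tickets a
INNER JOIN agents b ON a.agent_id = b.id

Result:
title          | agent 
---------------+-------
Wrong timezone | Eve   
Null pointer   | Pete  
Broken link    | Xander
Timeout error  | Pete  
Slow page load | Xander
Stale cache    | Eve   
Crash on save  | Xander


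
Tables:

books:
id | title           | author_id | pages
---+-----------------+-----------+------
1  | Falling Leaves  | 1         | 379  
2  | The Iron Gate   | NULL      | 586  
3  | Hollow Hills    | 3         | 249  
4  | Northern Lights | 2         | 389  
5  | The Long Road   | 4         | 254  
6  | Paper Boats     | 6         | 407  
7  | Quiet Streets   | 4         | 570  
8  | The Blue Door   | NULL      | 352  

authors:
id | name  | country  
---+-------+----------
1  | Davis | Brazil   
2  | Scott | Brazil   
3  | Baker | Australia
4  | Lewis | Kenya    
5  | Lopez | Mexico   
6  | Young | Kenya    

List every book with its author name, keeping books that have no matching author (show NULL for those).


LEFT JOIN keeps every row from books (the left table); where author_id has no match in authors, the author columns become NULL. Walk through each book:
  - book 1 (Falling Leaves): author_id=1 -> matches Davis
  - book 2 (The Iron Gate): author_id=NULL, no match -> kept with NULL
  - book 3 (Hollow Hills): author_id=3 -> matches Baker
  - book 4 (Northern Lights): author_id=2 -> matches Scott
  - book 5 (The Long Road): author_id=4 -> matches Lewis
  - book 6 (Paper Boats): author_id=6 -> matches Young
  - book 7 (Quiet Streets): author_id=4 -> matches Lewis
  - book 8 (The Blue Door): author_id=NULL, no match -> kept with NULL
All 8 rows appear; 2 have NULL author.

SQL:
SELECT a.title, b.name AS author
FROM books a
LEFT JOIN authors b ON a.author_id = b.id

Result:
title           | author
----------------+-------
Falling Leaves  | Davis 
The Iron Gate   | NULL  
Hollow Hills    | Baker 
Northern Lights | Scott 
The Long Road   | Lewis 
Paper Boats     | Young 
Quiet Streets   | Lewis 
The Blue Door   | NULL  


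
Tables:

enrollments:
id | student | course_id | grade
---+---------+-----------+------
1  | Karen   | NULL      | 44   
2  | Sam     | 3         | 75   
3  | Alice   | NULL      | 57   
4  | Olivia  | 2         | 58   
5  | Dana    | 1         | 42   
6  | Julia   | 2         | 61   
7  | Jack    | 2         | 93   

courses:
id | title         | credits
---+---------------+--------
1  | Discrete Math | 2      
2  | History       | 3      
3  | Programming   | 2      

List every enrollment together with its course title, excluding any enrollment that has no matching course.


INNER JOIN keeps only enrollments rows whose course_id matches an id in courses. Walk through each enrollment:
  - enrollment 1 (Karen): course_id=NULL, no match -> dropped
  - enrollment 2 (Sam): course_id=3 -> matches Programming
  - enrollment 3 (Alice): course_id=NULL, no match -> dropped
  - enrollment 4 (Olivia): course_id=2 -> matches History
  - enrollment 5 (Dana): course_id=1 -> matches Discrete Math
  - enrollment 6 (Julia): course_id=2 -> matches History
  - enrollment 7 (Jack): course_id=2 -> matches History
So 2 of 7 rows are dropped.

SQL:
SELECT a.student, b.title AS course
FROM enrollments a
INNER JOIN courses b ON a.course_id = b.id

Result:
student | course       
--------+--------------
Sam     | Programming  
Olivia  | History      
Dana    | Discrete Math
Julia   | History      
Jack    | History      


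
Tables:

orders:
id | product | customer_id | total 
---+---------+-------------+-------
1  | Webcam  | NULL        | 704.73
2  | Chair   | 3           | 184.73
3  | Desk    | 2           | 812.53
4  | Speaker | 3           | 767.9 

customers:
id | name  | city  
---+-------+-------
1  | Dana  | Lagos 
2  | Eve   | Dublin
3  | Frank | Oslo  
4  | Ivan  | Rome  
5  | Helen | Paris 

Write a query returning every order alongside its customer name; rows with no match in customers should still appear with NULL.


LEFT JOIN keeps every row from orders (the left table); where customer_id has no match in customers, the customer columns become NULL. Walk through each order:
  - order 1 (Webcam): customer_id=NULL, no match -> kept with NULL
  - order 2 (Chair): customer_id=3 -> matches Frank
  - order 3 (Desk): customer_id=2 -> matches Eve
  - order 4 (Speaker): customer_id=3 -> matches Frank
All 4 rows appear; 1 has NULL customer.

SQL:
SELECT a.product, b.name AS customer
FROM orders a
LEFT JOIN customers b ON a.customer_id = b.id

Result:
product | customer
--------+---------
Webcam  | NULL    
Chair   | Frank   
Desk    | Eve     
Speaker | Frank   


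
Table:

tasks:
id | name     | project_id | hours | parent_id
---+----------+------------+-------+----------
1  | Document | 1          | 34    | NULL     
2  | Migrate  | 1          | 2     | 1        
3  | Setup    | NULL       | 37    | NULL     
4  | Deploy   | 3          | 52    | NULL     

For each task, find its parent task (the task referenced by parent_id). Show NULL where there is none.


This is a self-join: tasks is joined to a second copy of itself, matching each row's parent_id to another row's id. Use LEFT JOIN so rows with parent_id=NULL are kept.
  - task 1 (Document): parent_id=NULL -> NULL
  - task 2 (Migrate): parent_id=1 -> Document
  - task 3 (Setup): parent_id=NULL -> NULL
  - task 4 (Deploy): parent_id=NULL -> NULL

SQL:
SELECT a.name AS item, b.name AS parent
FROM tasks a
LEFT JOIN tasks b ON a.parent_id = b.id

Result:
item     | parent  
---------+---------
Document | NULL    
Migrate  | Document
Setup    | NULL    
Deploy   | NULL    


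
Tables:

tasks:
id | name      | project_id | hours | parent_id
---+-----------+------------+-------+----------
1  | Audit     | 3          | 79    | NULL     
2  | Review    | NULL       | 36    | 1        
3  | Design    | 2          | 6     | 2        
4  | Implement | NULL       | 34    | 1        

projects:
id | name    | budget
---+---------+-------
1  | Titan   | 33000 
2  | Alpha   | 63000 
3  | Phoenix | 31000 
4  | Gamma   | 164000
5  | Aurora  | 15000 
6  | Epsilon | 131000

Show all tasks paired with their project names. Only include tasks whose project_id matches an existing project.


INNER JOIN keeps only tasks rows whose project_id matches an id in projects. Walk through each task:
  - task 1 (Audit): project_id=3 -> matches Phoenix
  - task 2 (Review): project_id=NULL, no match -> dropped
  - task 3 (Design): project_id=2 -> matches Alpha
  - task 4 (Implement): project_id=NULL, no match -> dropped
So 2 of 4 rows are dropped.

SQL:
SELECT a.name, b.name AS project
FROM tasks a
INNER JOIN projects b ON a.project_id = b.id

Result:
name   | project
-------+--------
Audit  | Phoenix
Design | Alpha  


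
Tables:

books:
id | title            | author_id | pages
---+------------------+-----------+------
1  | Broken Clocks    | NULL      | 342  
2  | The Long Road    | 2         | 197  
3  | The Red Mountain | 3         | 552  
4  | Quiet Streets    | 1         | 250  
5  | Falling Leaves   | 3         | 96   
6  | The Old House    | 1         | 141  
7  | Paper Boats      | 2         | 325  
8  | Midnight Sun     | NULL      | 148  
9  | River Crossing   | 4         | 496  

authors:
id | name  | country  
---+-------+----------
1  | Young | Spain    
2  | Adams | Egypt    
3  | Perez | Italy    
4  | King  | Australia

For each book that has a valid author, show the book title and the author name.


INNER JOIN keeps only books rows whose author_id matches an id in authors. Walk through each book:
  - book 1 (Broken Clocks): author_id=NULL, no match -> dropped
  - book 2 (The Long Road): author_id=2 -> matches Adams
  - book 3 (The Red Mountain): author_id=3 -> matches Perez
  - book 4 (Quiet Streets): author_id=1 -> matches Young
  - book 5 (Falling Leaves): author_id=3 -> matches Perez
  - book 6 (The Old House): author_id=1 -> matches Young
  - book 7 (Paper Boats): author_id=2 -> matches Adams
  - book 8 (Midnight Sun): author_id=NULL, no match -> dropped
  - book 9 (River Crossing): author_id=4 -> matches King
So 2 of 9 rows are dropped.

SQL:
SELECT a.title, b.name AS author
FROM books a
INNER JOIN authors b ON a.author_id = b.id

Result:
title            | author
-----------------+-------
The Long Road    | Adams 
The Red Mountain | Perez 
Quiet Streets    | Young 
Falling Leaves   | Perez 
The Old House    | Young 
Paper Boats      | Adams 
River Crossing   | King  


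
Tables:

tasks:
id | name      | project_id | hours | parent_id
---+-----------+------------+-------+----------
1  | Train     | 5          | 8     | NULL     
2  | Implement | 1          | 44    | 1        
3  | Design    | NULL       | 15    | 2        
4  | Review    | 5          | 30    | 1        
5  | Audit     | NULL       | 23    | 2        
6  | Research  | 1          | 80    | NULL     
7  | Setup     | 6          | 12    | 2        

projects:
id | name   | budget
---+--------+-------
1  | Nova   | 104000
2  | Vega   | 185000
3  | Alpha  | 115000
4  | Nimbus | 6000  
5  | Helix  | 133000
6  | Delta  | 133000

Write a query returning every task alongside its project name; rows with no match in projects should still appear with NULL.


LEFT JOIN keeps every row from tasks (the left table); where project_id has no match in projects, the project columns become NULL. Walk through each task:
  - task 1 (Train): project_id=5 -> matches Helix
  - task 2 (Implement): project_id=1 -> matches Nova
  - task 3 (Design): project_id=NULL, no match -> kept with NULL
  - task 4 (Review): project_id=5 -> matches Helix
  - task 5 (Audit): project_id=NULL, no match -> kept with NULL
  - task 6 (Research): project_id=1 -> matches Nova
  - task 7 (Setup): project_id=6 -> matches Delta
All 7 rows appear; 2 have NULL project.

SQL:
SELECT a.name, b.name AS project
FROM tasks a
LEFT JOIN projects b ON a.project_id = b.id

Result:
name      | project
----------+--------
Train     | Helix  
Implement | Nova   
Design    | NULL   
Review    | Helix  
Audit     | NULL   
Research  | Nova   
Setup     | Delta  


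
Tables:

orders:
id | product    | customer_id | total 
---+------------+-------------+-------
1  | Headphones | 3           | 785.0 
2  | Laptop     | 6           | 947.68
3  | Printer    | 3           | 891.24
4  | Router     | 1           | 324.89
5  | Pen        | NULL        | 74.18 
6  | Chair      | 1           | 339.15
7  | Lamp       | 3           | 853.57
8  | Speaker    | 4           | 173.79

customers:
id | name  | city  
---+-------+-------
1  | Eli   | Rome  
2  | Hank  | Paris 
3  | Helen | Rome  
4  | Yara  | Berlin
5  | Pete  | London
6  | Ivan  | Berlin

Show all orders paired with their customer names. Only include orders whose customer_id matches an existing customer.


INNER JOIN keeps only orders rows whose customer_id matches an id in customers. Walk through each order:
  - order 1 (Headphones): customer_id=3 -> matches Helen
  - order 2 (Laptop): customer_id=6 -> matches Ivan
  - order 3 (Printer): customer_id=3 -> matches Helen
  - order 4 (Router): customer_id=1 -> matches Eli
  - order 5 (Pen): customer_id=NULL, no match -> dropped
  - order 6 (Chair): customer_id=1 -> matches Eli
  - order 7 (Lamp): customer_id=3 -> matches Helen
  - order 8 (Speaker): customer_id=4 -> matches Yara
So 1 of 8 rows is dropped.

SQL:
SELECT a.product, b.name AS customer
FROM orders a
INNER JOIN customers b ON a.customer_id = b.id

Result:
product    | customer
-----------+---------
Headphones | Helen   
Laptop     | Ivan    
Printer    | Helen   
Router     | Eli     
Chair      | Eli     
Lamp       | Helen   
Speaker    | Yara    


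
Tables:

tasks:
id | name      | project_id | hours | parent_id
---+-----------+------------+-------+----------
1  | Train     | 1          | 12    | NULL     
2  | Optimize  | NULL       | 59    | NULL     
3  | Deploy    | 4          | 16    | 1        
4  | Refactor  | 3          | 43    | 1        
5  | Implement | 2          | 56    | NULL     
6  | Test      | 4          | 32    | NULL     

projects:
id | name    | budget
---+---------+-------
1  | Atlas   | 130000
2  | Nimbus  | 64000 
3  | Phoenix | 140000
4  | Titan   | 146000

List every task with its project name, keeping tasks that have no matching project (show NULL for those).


LEFT JOIN keeps every row from tasks (the left table); where project_id has no match in projects, the project columns become NULL. Walk through each task:
  - task 1 (Train): project_id=1 -> matches Atlas
  - task 2 (Optimize): project_id=NULL, no match -> kept with NULL
  - task 3 (Deploy): project_id=4 -> matches Titan
  - task 4 (Refactor): project_id=3 -> matches Phoenix
  - task 5 (Implement): project_id=2 -> matches Nimbus
  - task 6 (Test): project_id=4 -> matches Titan
All 6 rows appear; 1 has NULL project.

SQL:
SELECT a.name, b.name AS project
FROM tasks a
LEFT JOIN projects b ON a.project_id = b.id

Result:
name      | project
----------+--------
Train     | Atlas  
Optimize  | NULL   
Deploy    | Titan  
Refactor  | Phoenix
Implement | Nimbus 
Test      | Titan  


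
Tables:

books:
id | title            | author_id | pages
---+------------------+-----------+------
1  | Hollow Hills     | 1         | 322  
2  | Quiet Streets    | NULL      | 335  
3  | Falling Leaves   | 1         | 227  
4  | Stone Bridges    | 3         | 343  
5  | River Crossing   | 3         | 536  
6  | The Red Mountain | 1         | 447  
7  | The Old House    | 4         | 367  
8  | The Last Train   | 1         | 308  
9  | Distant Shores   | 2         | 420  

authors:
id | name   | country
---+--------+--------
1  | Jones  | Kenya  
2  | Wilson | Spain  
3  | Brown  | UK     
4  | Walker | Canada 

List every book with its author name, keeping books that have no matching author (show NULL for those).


LEFT JOIN keeps every row from books (the left table); where author_id has no match in authors, the author columns become NULL. Walk through each book:
  - book 1 (Hollow Hills): author_id=1 -> matches Jones
  - book 2 (Quiet Streets): author_id=NULL, no match -> kept with NULL
  - book 3 (Falling Leaves): author_id=1 -> matches Jones
  - book 4 (Stone Bridges): author_id=3 -> matches Brown
  - book 5 (River Crossing): author_id=3 -> matches Brown
  - book 6 (The Red Mountain): author_id=1 -> matches Jones
  - book 7 (The Old House): author_id=4 -> matches Walker
  - book 8 (The Last Train): author_id=1 -> matches Jones
  - book 9 (Distant Shores): author_id=2 -> matches Wilson
All 9 rows appear; 1 has NULL author.

SQL:
SELECT a.title, b.name AS author
FROM books a
LEFT JOIN authors b ON a.author_id = b.id

Result:
title            | author
-----------------+-------
Hollow Hills     | Jones 
Quiet Streets    | NULL  
Falling Leaves   | Jones 
Stone Bridges    | Brown 
River Crossing   | Brown 
The Red Mountain | Jones 
The Old House    | Walker
The Last Train   | Jones 
Distant Shores   | Wilson


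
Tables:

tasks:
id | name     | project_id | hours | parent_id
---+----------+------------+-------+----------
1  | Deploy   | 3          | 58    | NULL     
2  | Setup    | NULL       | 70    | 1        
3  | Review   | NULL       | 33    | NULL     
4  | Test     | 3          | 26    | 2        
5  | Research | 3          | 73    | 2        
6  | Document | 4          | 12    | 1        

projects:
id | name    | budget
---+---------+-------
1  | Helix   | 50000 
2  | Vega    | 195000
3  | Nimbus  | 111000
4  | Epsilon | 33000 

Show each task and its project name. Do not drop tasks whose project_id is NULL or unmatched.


LEFT JOIN keeps every row from tasks (the left table); where project_id has no match in projects, the project columns become NULL. Walk through each task:
  - task 1 (Deploy): project_id=3 -> matches Nimbus
  - task 2 (Setup): project_id=NULL, no match -> kept with NULL
  - task 3 (Review): project_id=NULL, no match -> kept with NULL
  - task 4 (Test): project_id=3 -> matches Nimbus
  - task 5 (Research): project_id=3 -> matches Nimbus
  - task 6 (Document): project_id=4 -> matches Epsilon
All 6 rows appear; 2 have NULL project.

SQL:
SELECT a.name, b.name AS project
FROM tasks a
LEFT JOIN projects b ON a.project_id = b.id

Result:
name     | project
---------+--------
Deploy   | Nimbus 
Setup    | NULL   
Review   | NULL   
Test     | Nimbus 
Research | Nimbus 
Document | Epsilon


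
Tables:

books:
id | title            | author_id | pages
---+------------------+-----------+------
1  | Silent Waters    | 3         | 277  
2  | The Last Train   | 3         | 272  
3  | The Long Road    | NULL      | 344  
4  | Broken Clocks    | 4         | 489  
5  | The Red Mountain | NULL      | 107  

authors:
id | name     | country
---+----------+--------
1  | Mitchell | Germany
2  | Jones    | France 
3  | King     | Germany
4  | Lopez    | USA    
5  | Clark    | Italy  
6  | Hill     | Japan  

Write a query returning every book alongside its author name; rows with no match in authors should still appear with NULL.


LEFT JOIN keeps every row from books (the left table); where author_id has no match in authors, the author columns become NULL. Walk through each book:
  - book 1 (Silent Waters): author_id=3 -> matches King
  - book 2 (The Last Train): author_id=3 -> matches King
  - book 3 (The Long Road): author_id=NULL, no match -> kept with NULL
  - book 4 (Broken Clocks): author_id=4 -> matches Lopez
  - book 5 (The Red Mountain): author_id=NULL, no match -> kept with NULL
All 5 rows appear; 2 have NULL author.

SQL:
SELECT a.title, b.name AS author
FROM books a
LEFT JOIN authors b ON a.author_id = b.id

Result:
title            | author
-----------------+-------
Silent Waters    | King  
The Last Train   | King  
The Long Road    | NULL  
Broken Clocks    | Lopez 
The Red Mountain | NULL  


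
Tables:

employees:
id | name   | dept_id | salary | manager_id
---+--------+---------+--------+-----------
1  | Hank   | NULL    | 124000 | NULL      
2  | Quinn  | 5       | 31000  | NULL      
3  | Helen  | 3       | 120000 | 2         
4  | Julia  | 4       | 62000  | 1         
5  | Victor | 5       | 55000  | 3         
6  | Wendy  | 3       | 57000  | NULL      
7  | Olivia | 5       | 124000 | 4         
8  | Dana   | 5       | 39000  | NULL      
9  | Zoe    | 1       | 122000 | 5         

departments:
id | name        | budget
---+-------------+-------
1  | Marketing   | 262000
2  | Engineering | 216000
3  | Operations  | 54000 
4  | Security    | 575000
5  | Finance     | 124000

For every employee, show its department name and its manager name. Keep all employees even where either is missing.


Two LEFT JOINs from the same base table employees: one to departments via dept_id, one to employees itself via manager_id. Both are LEFT so every employee is preserved.
Match against departments:
  - employee 1 (Hank): dept_id=NULL, no match -> kept with NULL
  - employee 2 (Quinn): dept_id=5 -> matches Finance
  - employee 3 (Helen): dept_id=3 -> matches Operations
  - employee 4 (Julia): dept_id=4 -> matches Security
  - employee 5 (Victor): dept_id=5 -> matches Finance
  - employee 6 (Wendy): dept_id=3 -> matches Operations
  - employee 7 (Olivia): dept_id=5 -> matches Finance
  - employee 8 (Dana): dept_id=5 -> matches Finance
  - employee 9 (Zoe): dept_id=1 -> matches Marketing
Match against employees (self):
  - employee 1 (Hank): manager_id=NULL -> NULL
  - employee 2 (Quinn): manager_id=NULL -> NULL
  - employee 3 (Helen): manager_id=2 -> Quinn
  - employee 4 (Julia): manager_id=1 -> Hank
  - employee 5 (Victor): manager_id=3 -> Helen
  - employee 6 (Wendy): manager_id=NULL -> NULL
  - employee 7 (Olivia): manager_id=4 -> Julia
  - employee 8 (Dana): manager_id=NULL -> NULL
  - employee 9 (Zoe): manager_id=5 -> Victor

SQL:
SELECT a.name, b.name AS department, c.name AS manager
FROM employees a
LEFT JOIN departments b ON a.dept_id = b.id
LEFT JOIN employees c ON a.manager_id = c.id

Result:
name   | department | manager
-------+------------+--------
Hank   | NULL       | NULL   
Quinn  | Finance    | NULL   
Helen  | Operations | Quinn  
Julia  | Security   | Hank   
Victor | Finance    | Helen  
Wendy  | Operations | NULL   
Olivia | Finance    | Julia  
Dana   | Finance    | NULL   
Zoe    | Marketing  | Victor 


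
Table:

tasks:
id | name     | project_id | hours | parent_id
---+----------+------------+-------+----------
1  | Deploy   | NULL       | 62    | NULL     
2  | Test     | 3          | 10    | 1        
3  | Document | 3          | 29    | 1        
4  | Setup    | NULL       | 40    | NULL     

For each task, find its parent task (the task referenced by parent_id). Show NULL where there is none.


This is a self-join: tasks is joined to a second copy of itself, matching each row's parent_id to another row's id. Use LEFT JOIN so rows with parent_id=NULL are kept.
  - task 1 (Deploy): parent_id=NULL -> NULL
  - task 2 (Test): parent_id=1 -> Deploy
  - task 3 (Document): parent_id=1 -> Deploy
  - task 4 (Setup): parent_id=NULL -> NULL

SQL:
SELECT a.name AS item, b.name AS parent
FROM tasks a
LEFT JOIN tasks b ON a.parent_id = b.id

Result:
item     | parent
---------+-------
Deploy   | NULL  
Test     | Deploy
Document | Deploy
Setup    | NULL  


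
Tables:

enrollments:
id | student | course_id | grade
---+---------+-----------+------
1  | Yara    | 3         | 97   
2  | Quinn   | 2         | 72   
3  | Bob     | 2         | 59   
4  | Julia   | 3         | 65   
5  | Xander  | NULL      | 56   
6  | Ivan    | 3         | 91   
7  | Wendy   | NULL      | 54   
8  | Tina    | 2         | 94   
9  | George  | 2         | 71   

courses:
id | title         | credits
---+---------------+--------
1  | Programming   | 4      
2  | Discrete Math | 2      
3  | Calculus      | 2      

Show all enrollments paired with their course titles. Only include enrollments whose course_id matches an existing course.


INNER JOIN keeps only enrollments rows whose course_id matches an id in courses. Walk through each enrollment:
  - enrollment 1 (Yara): course_id=3 -> matches Calculus
  - enrollment 2 (Quinn): course_id=2 -> matches Discrete Math
  - enrollment 3 (Bob): course_id=2 -> matches Discrete Math
  - enrollment 4 (Julia): course_id=3 -> matches Calculus
  - enrollment 5 (Xander): course_id=NULL, no match -> dropped
  - enrollment 6 (Ivan): course_id=3 -> matches Calculus
  - enrollment 7 (Wendy): course_id=NULL, no match -> dropped
  - enrollment 8 (Tina): course_id=2 -> matches Discrete Math
  - enrollment 9 (George): course_id=2 -> matches Discrete Math
So 2 of 9 rows are dropped.

SQL:
SELECT a.student, b.title AS course
FROM enrollments a
INNER JOIN courses b ON a.course_id = b.id

Result:
student | course       
--------+--------------
Yara    | Calculus     
Quinn   | Discrete Math
Bob     | Discrete Math
Julia   | Calculus     
Ivan    | Calculus     
Tina    | Discrete Math
George  | Discrete Math


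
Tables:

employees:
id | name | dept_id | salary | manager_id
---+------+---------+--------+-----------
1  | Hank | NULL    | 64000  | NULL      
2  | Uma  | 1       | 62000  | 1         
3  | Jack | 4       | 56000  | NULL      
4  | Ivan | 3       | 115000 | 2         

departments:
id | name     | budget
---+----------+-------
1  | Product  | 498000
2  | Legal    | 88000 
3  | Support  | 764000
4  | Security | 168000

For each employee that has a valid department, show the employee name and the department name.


INNER JOIN keeps only employees rows whose dept_id matches an id in departments. Walk through each employee:
  - employee 1 (Hank): dept_id=NULL, no match -> dropped
  - employee 2 (Uma): dept_id=1 -> matches Product
  - employee 3 (Jack): dept_id=4 -> matches Security
  - employee 4 (Ivan): dept_id=3 -> matches Support
So 1 of 4 rows is dropped.

SQL:
SELECT a.name, b.name AS department
FROM employees a
INNER JOIN departments b ON a.dept_id = b.id

Result:
name | department
-----+-----------
Uma  | Product   
Jack | Security  
Ivan | Support   


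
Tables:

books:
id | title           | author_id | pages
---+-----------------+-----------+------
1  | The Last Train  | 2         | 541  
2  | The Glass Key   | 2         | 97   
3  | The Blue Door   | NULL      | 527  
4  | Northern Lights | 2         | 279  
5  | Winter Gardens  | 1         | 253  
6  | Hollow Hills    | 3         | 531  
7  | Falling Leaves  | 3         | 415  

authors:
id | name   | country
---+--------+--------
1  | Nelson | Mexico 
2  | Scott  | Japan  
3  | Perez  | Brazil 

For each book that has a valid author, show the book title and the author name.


INNER JOIN keeps only books rows whose author_id matches an id in authors. Walk through each book:
  - book 1 (The Last Train): author_id=2 -> matches Scott
  - book 2 (The Glass Key): author_id=2 -> matches Scott
  - book 3 (The Blue Door): author_id=NULL, no match -> dropped
  - book 4 (Northern Lights): author_id=2 -> matches Scott
  - book 5 (Winter Gardens): author_id=1 -> matches Nelson
  - book 6 (Hollow Hills): author_id=3 -> matches Perez
  - book 7 (Falling Leaves): author_id=3 -> matches Perez
So 1 of 7 rows is dropped.

SQL:
SELECT a.title, b.name AS author
FROM books a
INNER JOIN authors b ON a.author_id = b.id

Result:
title           | author
----------------+-------
The Last Train  | Scott 
The Glass Key   | Scott 
Northern Lights | Scott 
Winter Gardens  | Nelson
Hollow Hills    | Perez 
Falling Leaves  | Perez 


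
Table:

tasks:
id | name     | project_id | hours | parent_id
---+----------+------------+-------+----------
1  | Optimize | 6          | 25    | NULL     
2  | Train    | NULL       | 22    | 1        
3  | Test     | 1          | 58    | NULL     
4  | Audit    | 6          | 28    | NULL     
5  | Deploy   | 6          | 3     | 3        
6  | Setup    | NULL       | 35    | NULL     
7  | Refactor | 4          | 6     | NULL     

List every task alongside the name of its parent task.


This is a self-join: tasks is joined to a second copy of itself, matching each row's parent_id to another row's id. Use LEFT JOIN so rows with parent_id=NULL are kept.
  - task 1 (Optimize): parent_id=NULL -> NULL
  - task 2 (Train): parent_id=1 -> Optimize
  - task 3 (Test): parent_id=NULL -> NULL
  - task 4 (Audit): parent_id=NULL -> NULL
  - task 5 (Deploy): parent_id=3 -> Test
  - task 6 (Setup): parent_id=NULL -> NULL
  - task 7 (Refactor): parent_id=NULL -> NULL

SQL:
SELECT a.name AS item, b.name AS parent
FROM tasks a
LEFT JOIN tasks b ON a.parent_id = b.id

Result:
item     | parent  
---------+---------
Optimize | NULL    
Train    | Optimize
Test     | NULL    
Audit    | NULL    
Deploy   | Test    
Setup    | NULL    
Refactor | NULL    


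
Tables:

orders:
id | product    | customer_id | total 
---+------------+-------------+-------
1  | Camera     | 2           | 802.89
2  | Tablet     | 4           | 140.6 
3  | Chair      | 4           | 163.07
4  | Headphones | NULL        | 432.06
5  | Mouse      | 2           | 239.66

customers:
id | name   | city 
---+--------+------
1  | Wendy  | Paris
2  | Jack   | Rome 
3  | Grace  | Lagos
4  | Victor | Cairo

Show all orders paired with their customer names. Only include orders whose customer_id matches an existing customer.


INNER JOIN keeps only orders rows whose customer_id matches an id in customers. Walk through each order:
  - order 1 (Camera): customer_id=2 -> matches Jack
  - order 2 (Tablet): customer_id=4 -> matches Victor
  - order 3 (Chair): customer_id=4 -> matches Victor
  - order 4 (Headphones): customer_id=NULL, no match -> dropped
  - order 5 (Mouse): customer_id=2 -> matches Jack
So 1 of 5 rows is dropped.

SQL:
SELECT a.product, b.name AS customer
FROM orders a
INNER JOIN customers b ON a.customer_id = b.id

Result:
product | customer
--------+---------
Camera  | Jack    
Tablet  | Victor  
Chair   | Victor  
Mouse   | Jack    


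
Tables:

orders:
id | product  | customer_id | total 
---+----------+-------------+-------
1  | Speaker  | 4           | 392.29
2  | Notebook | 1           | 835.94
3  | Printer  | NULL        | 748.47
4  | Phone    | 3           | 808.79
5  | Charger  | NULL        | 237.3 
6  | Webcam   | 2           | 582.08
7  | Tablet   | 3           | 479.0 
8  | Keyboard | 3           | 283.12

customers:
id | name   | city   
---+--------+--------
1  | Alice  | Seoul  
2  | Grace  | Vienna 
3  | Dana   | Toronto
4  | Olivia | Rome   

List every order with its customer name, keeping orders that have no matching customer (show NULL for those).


LEFT JOIN keeps every row from orders (the left table); where customer_id has no match in customers, the customer columns become NULL. Walk through each order:
  - order 1 (Speaker): customer_id=4 -> matches Olivia
  - order 2 (Notebook): customer_id=1 -> matches Alice
  - order 3 (Printer): customer_id=NULL, no match -> kept with NULL
  - order 4 (Phone): customer_id=3 -> matches Dana
  - order 5 (Charger): customer_id=NULL, no match -> kept with NULL
  - order 6 (Webcam): customer_id=2 -> matches Grace
  - order 7 (Tablet): customer_id=3 -> matches Dana
  - order 8 (Keyboard): customer_id=3 -> matches Dana
All 8 rows appear; 2 have NULL customer.

SQL:
SELECT a.product, b.name AS customer
FROM orders a
LEFT JOIN customers b ON a.customer_id = b.id

Result:
product  | customer
---------+---------
Speaker  | Olivia  
Notebook | Alice   
Printer  | NULL    
Phone    | Dana    
Charger  | NULL    
Webcam   | Grace   
Tablet   | Dana    
Keyboard | Dana    


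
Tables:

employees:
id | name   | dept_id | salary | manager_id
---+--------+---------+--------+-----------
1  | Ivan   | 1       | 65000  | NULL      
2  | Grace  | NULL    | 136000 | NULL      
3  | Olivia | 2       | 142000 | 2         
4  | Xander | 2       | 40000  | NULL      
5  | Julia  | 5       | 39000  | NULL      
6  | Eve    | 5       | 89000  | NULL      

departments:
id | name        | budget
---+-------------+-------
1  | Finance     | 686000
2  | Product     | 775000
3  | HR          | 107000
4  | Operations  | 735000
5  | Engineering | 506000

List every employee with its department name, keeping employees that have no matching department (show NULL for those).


LEFT JOIN keeps every row from employees (the left table); where dept_id has no match in departments, the department columns become NULL. Walk through each employee:
  - employee 1 (Ivan): dept_id=1 -> matches Finance
  - employee 2 (Grace): dept_id=NULL, no match -> kept with NULL
  - employee 3 (Olivia): dept_id=2 -> matches Product
  - employee 4 (Xander): dept_id=2 -> matches Product
  - employee 5 (Julia): dept_id=5 -> matches Engineering
  - employee 6 (Eve): dept_id=5 -> matches Engineering
All 6 rows appear; 1 has NULL department.

SQL:
SELECT a.name, b.name AS department
FROM employees a
LEFT JOIN departments b ON a.dept_id = b.id

Result:
name   | department 
-------+------------
Ivan   | Finance    
Grace  | NULL       
Olivia | Product    
Xander | Product    
Julia  | Engineering
Eve    | Engineering


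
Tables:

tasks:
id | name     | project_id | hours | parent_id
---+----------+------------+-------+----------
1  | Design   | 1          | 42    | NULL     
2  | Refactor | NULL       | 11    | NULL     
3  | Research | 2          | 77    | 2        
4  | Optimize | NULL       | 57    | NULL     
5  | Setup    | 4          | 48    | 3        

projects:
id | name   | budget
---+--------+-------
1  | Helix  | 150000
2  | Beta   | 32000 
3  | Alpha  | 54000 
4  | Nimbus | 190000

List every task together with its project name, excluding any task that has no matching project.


INNER JOIN keeps only tasks rows whose project_id matches an id in projects. Walk through each task:
  - task 1 (Design): project_id=1 -> matches Helix
  - task 2 (Refactor): project_id=NULL, no match -> dropped
  - task 3 (Research): project_id=2 -> matches Beta
  - task 4 (Optimize): project_id=NULL, no match -> dropped
  - task 5 (Setup): project_id=4 -> matches Nimbus
So 2 of 5 rows are dropped.

SQL:
SELECT a.name, b.name AS project
FROM tasks a
INNER JOIN projects b ON a.project_id = b.id

Result:
name     | project
---------+--------
Design   | Helix  
Research | Beta   
Setup    | Nimbus 


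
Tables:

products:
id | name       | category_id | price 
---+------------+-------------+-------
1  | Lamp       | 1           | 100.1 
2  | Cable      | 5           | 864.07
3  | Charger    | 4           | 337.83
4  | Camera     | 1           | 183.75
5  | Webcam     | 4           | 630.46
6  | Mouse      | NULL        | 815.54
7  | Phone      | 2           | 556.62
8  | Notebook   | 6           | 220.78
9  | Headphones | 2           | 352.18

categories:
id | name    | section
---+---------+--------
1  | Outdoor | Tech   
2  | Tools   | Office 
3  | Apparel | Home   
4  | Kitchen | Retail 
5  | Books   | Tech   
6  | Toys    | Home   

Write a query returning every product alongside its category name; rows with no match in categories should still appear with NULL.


LEFT JOIN keeps every row from products (the left table); where category_id has no match in categories, the category columns become NULL. Walk through each product:
  - product 1 (Lamp): category_id=1 -> matches Outdoor
  - product 2 (Cable): category_id=5 -> matches Books
  - product 3 (Charger): category_id=4 -> matches Kitchen
  - product 4 (Camera): category_id=1 -> matches Outdoor
  - product 5 (Webcam): category_id=4 -> matches Kitchen
  - product 6 (Mouse): category_id=NULL, no match -> kept with NULL
  - product 7 (Phone): category_id=2 -> matches Tools
  - product 8 (Notebook): category_id=6 -> matches Toys
  - product 9 (Headphones): category_id=2 -> matches Tools
All 9 rows appear; 1 has NULL category.

SQL:
SELECT a.name, b.name AS category
FROM products a
LEFT JOIN categories b ON a.category_id = b.id

Result:
name       | category
-----------+---------
Lamp       | Outdoor 
Cable      | Books   
Charger    | Kitchen 
Camera     | Outdoor 
Webcam     | Kitchen 
Mouse      | NULL    
Phone      | Tools   
Notebook   | Toys    
Headphones | Tools   


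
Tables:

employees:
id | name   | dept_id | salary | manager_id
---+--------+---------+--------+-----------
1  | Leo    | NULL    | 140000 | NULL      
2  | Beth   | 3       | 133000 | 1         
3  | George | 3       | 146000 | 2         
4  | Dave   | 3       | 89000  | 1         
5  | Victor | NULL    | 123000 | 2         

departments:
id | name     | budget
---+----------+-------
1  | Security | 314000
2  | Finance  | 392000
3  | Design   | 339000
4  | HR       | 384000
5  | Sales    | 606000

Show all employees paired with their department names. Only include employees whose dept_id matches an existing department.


INNER JOIN keeps only employees rows whose dept_id matches an id in departments. Walk through each employee:
  - employee 1 (Leo): dept_id=NULL, no match -> dropped
  - employee 2 (Beth): dept_id=3 -> matches Design
  - employee 3 (George): dept_id=3 -> matches Design
  - employee 4 (Dave): dept_id=3 -> matches Design
  - employee 5 (Victor): dept_id=NULL, no match -> dropped
So 2 of 5 rows are dropped.

SQL:
SELECT a.name, b.name AS department
FROM employees a
INNER JOIN departments b ON a.dept_id = b.id

Result:
name   | department
-------+-----------
Beth   | Design    
George | Design    
Dave   | Design    
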